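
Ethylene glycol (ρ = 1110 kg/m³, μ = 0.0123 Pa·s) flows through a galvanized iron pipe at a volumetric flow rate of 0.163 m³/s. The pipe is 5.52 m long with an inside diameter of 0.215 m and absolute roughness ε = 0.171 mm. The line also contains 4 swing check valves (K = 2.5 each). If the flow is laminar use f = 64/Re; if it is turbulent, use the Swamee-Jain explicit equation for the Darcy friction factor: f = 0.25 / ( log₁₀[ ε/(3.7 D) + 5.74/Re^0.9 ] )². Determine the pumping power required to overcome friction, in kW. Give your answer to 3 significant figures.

Cross-sectional area A = πD²/4 = π(0.215)²/4 = 0.03631 m²; mean velocity V = Q/A = 0.163/0.03631 = 4.49 m/s.
Reynolds number Re = ρVD/μ = 1110 · 4.49 · 0.215 / 0.0123 = 8.711e+04.
Re > 4000 → turbulent. Relative roughness ε/D = 0.000171/0.215 = 0.000795. Swamee-Jain: f = 0.25/(log₁₀[0.000795/3.7 + 5.74/8.711e+04^0.9])² = 0.25/(log₁₀[0.000215 + 0.000206])² = 0.25/(-3.376)² = 0.02193.
Total minor-loss coefficient ΣK = 4·2.5 = 10.
ΔP = [f·L/D + ΣK]·(ρV²/2) = [0.02193·5.52/0.215 + 10]·(1110·4.49²/2) = [0.5631 + 10]·1.119e+04 = 1.182e+05 Pa.
Pumping power P = QΔP = 0.163·1.182e+05 = 19260 W = 19.3 kW.

P ≈ 19.3 kW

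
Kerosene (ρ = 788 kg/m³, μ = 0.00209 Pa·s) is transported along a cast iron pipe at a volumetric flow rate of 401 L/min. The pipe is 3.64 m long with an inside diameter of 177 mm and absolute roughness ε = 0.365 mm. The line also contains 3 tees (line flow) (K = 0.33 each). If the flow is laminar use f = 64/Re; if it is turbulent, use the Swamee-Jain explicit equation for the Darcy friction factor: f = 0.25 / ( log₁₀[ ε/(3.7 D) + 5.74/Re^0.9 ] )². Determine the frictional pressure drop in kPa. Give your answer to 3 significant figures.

ΔP ≈ 0.0471 kPa

Q = 401 L/min = 401/60000 = 0.006683 m³/s.
Cross-sectional area A = πD²/4 = π(0.177)²/4 = 0.02461 m²; mean velocity V = Q/A = 0.006683/0.02461 = 0.2716 m/s.
Reynolds number Re = ρVD/μ = 788 · 0.2716 · 0.177 / 0.00209 = 1.813e+04.
Re > 4000 → turbulent. Relative roughness ε/D = 0.000365/0.177 = 0.00206. Swamee-Jain: f = 0.25/(log₁₀[0.00206/3.7 + 5.74/1.813e+04^0.9])² = 0.25/(log₁₀[0.000557 + 0.000844])² = 0.25/(-2.853)² = 0.03071.
Total minor-loss coefficient ΣK = 3·0.33 = 0.99.
ΔP = [f·L/D + ΣK]·(ρV²/2) = [0.03071·3.64/0.177 + 0.99]·(788·0.2716²/2) = [0.6315 + 0.99]·29.07 = 47.13 Pa.
ΔP = 47.13 Pa = 0.0471 kPa.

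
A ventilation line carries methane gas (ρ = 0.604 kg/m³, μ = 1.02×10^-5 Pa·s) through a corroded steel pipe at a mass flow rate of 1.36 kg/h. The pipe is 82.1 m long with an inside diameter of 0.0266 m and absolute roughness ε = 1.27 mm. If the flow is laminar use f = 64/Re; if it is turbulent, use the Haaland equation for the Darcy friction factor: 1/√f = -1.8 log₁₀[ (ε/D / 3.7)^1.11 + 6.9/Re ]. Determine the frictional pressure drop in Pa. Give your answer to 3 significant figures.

ΔP ≈ 42.6 Pa

ṁ = 1.36 kg/h = 1.36/3600 = 0.0003778 kg/s.
A = πD²/4 = π(0.0266)²/4 = 0.0005557 m²; mean velocity V = ṁ/(ρA) = 0.0003778/(0.604 · 0.0005557) = 1.126 m/s.
Reynolds number Re = ρVD/μ = 0.604 · 1.126 · 0.0266 / 1.02e-05 = 1773.
Re < 2300 → laminar flow, so f = 64/Re = 64/1773 = 0.0361 (the turbulent correlation is not needed).
Darcy-Weisbach: ΔP = f(L/D)(ρV²/2) = 0.0361·(82.1/0.0266)·(0.604·1.126²/2) = 0.0361·3086·0.3826 = 42.63 Pa.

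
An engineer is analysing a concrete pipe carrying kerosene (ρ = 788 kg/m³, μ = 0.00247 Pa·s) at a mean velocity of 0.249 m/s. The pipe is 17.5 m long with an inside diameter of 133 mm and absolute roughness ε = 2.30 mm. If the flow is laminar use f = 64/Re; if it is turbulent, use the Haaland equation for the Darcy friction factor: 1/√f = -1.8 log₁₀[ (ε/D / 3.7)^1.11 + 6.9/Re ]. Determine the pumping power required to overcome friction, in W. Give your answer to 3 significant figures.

Reynolds number Re = ρVD/μ = 788 · 0.249 · 0.133 / 0.00247 = 1.057e+04.
Re > 4000 → turbulent. Relative roughness ε/D = 0.0023/0.133 = 0.0173. Haaland: 1/√f = -1.8 log₁₀[(0.0173/3.7)^1.11 + 6.9/1.057e+04] = -1.8 log₁₀[0.00259 + 0.000653] = 4.48, so f = 0.04982.
Darcy-Weisbach: ΔP = f(L/D)(ρV²/2) = 0.04982·(17.5/0.133)·(788·0.249²/2) = 0.04982·131.6·24.43 = 160.1 Pa.
Q = V·A = 0.249·0.01389 = 0.003459 m³/s.
Pumping power P = QΔP = 0.003459·160.1 = 0.5540 W = 0.554 W.

P ≈ 0.554 W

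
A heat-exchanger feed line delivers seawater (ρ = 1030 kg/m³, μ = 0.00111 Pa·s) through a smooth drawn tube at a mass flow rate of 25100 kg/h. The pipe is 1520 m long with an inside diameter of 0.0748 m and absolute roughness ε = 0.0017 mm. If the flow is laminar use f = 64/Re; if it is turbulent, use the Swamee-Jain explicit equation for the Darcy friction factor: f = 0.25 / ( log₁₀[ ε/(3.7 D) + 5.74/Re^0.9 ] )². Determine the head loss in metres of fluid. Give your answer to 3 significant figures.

h_f ≈ 43.6 m

ṁ = 25100 kg/h = 25100/3600 = 6.972 kg/s.
A = πD²/4 = π(0.0748)²/4 = 0.004394 m²; mean velocity V = ṁ/(ρA) = 6.972/(1030 · 0.004394) = 1.54 m/s.
Reynolds number Re = ρVD/μ = 1030 · 1.54 · 0.0748 / 0.00111 = 1.069e+05.
Re > 4000 → turbulent. Relative roughness ε/D = 1.7e-06/0.0748 = 2.27e-05. Swamee-Jain: f = 0.25/(log₁₀[2.27e-05/3.7 + 5.74/1.069e+05^0.9])² = 0.25/(log₁₀[6.14e-06 + 0.000171])² = 0.25/(-3.752)² = 0.01776.
Darcy-Weisbach: ΔP = f(L/D)(ρV²/2) = 0.01776·(1520/0.0748)·(1030·1.54²/2) = 0.01776·2.032e+04·1222 = 4.41e+05 Pa.
Head loss h_f = ΔP/(ρg) = 4.41e+05/(1030·9.81) = 43.6 m.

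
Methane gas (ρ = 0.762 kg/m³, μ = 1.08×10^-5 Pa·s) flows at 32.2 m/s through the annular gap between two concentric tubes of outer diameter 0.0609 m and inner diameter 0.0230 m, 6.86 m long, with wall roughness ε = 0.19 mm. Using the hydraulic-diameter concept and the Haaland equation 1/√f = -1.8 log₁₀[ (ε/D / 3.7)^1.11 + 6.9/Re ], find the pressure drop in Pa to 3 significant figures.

Hydraulic diameter D_h = 4A/P = D_o - D_i = 0.0609 - 0.023 = 0.0379 m.
Re = ρVD_h/μ = 0.762·32.2·0.0379/1.08e-05 = 8.61e+04.
ε/D_h = 0.00019/0.0379 = 0.00501; Haaland gives 1/√f = -1.8 log₁₀[0.000655+8.01e-05] = 5.64, so f = 0.03143.
ΔP = f(L/D_h)(ρV²/2) = 0.03143·6.86/0.0379·395 = 2248 Pa.

ΔP ≈ 2250 Pa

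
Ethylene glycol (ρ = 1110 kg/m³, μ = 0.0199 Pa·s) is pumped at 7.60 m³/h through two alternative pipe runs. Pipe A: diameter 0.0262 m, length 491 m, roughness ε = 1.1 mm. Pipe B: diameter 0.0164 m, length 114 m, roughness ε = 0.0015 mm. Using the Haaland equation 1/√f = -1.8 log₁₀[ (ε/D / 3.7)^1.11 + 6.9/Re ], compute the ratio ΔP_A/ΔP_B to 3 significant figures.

ΔP_A/ΔP_B ≈ 0.922

Pipe A: V = Q/A = 0.002111/0.0005391 = 3.916 m/s; Re = 5723; ε/D = 0.042; Haaland → f = 0.0707; ΔP_A = f(L/D)(ρV²/2) = 1.127e+07 Pa.
Pipe B: V = Q/A = 0.002111/0.0002112 = 9.994 m/s; Re = 9142; ε/D = 9.15e-05; Haaland → f = 0.03175; ΔP_B = f(L/D)(ρV²/2) = 1.223e+07 Pa.
ΔP_A/ΔP_B = 1.127e+07/1.223e+07 = 0.922.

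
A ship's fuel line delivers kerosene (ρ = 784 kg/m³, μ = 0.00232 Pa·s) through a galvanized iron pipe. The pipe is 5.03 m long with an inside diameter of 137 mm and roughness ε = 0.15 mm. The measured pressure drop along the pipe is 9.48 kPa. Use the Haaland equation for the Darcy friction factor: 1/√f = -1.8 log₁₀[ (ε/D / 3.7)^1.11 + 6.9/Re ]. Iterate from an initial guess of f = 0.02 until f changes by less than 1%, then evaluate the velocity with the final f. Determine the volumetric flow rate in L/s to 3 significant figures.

Q ≈ 82.5 L/s

Rearranging Darcy-Weisbach: V = √(2·ΔP·D/(f·L·ρ)). With ε/D = 0.00015/0.137 = 0.00109, iterate starting from f = 0.02:
  f = 0.02 → V = √(2·9480·0.137/(0.02·5.03·784)) = 5.739 m/s; Re = ρVD/μ = 2.657e+05; f → 0.02101
  f = 0.02101 → V = 5.599 m/s; Re = 2.592e+05; f → 0.02103
Converged (Δf/f < 1%). With the final f = 0.02103: V = √(2·9480·0.137/(0.02103·5.03·784)) = 5.596 m/s.
Q = V·A = 5.596·(π/4·0.137²) = 0.08249 m³/s = 82.5 L/s.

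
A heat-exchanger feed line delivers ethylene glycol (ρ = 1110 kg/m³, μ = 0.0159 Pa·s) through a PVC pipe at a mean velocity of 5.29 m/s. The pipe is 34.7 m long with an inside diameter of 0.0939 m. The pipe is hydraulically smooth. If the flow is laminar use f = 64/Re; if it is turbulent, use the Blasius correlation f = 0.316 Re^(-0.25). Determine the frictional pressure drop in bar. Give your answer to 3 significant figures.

ΔP ≈ 1.33 bar

Reynolds number Re = ρVD/μ = 1110 · 5.29 · 0.0939 / 0.0159 = 3.468e+04.
Re > 4000 → turbulent. Smooth-pipe (Blasius): f = 0.316 Re^(-0.25) = 0.316/(3.468e+04)^0.25 = 0.02316.
Darcy-Weisbach: ΔP = f(L/D)(ρV²/2) = 0.02316·(34.7/0.0939)·(1110·5.29²/2) = 0.02316·369.5·1.553e+04 = 1.329e+05 Pa.
ΔP = 1.329e+05 Pa = 1.33 bar.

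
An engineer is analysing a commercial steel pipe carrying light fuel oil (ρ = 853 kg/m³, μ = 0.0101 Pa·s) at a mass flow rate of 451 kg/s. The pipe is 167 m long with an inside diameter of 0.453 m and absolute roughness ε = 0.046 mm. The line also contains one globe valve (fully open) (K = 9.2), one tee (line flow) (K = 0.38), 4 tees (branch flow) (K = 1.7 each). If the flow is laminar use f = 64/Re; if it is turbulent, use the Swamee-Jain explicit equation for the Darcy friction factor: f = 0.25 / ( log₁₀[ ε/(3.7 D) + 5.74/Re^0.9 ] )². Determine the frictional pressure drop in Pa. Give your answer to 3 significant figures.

A = πD²/4 = π(0.453)²/4 = 0.1612 m²; mean velocity V = ṁ/(ρA) = 451/(853 · 0.1612) = 3.281 m/s.
Reynolds number Re = ρVD/μ = 853 · 3.281 · 0.453 / 0.0101 = 1.255e+05.
Re > 4000 → turbulent. Relative roughness ε/D = 4.6e-05/0.453 = 0.000102. Swamee-Jain: f = 0.25/(log₁₀[0.000102/3.7 + 5.74/1.255e+05^0.9])² = 0.25/(log₁₀[2.74e-05 + 0.000148])² = 0.25/(-3.756)² = 0.01772.
Total minor-loss coefficient ΣK = 1·9.2 + 1·0.38 + 4·1.7 = 16.4.
ΔP = [f·L/D + ΣK]·(ρV²/2) = [0.01772·167/0.453 + 16.4]·(853·3.281²/2) = [6.533 + 16.4]·4590 = 1.052e+05 Pa.

ΔP ≈ 105000 Pa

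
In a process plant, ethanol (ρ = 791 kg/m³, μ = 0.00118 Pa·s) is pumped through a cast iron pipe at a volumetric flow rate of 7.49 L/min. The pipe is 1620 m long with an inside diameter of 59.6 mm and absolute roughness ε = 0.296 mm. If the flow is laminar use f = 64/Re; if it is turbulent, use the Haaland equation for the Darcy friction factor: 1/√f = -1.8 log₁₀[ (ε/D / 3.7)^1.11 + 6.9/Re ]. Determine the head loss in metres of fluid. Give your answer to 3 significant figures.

Q = 7.49 L/min = 7.49/60000 = 0.0001248 m³/s.
Cross-sectional area A = πD²/4 = π(0.0596)²/4 = 0.00279 m²; mean velocity V = Q/A = 0.0001248/0.00279 = 0.04475 m/s.
Reynolds number Re = ρVD/μ = 791 · 0.04475 · 0.0596 / 0.00118 = 1788.
Re < 2300 → laminar flow, so f = 64/Re = 64/1788 = 0.0358 (the turbulent correlation is not needed).
Darcy-Weisbach: ΔP = f(L/D)(ρV²/2) = 0.0358·(1620/0.0596)·(791·0.04475²/2) = 0.0358·2.718e+04·0.7918 = 770.6 Pa.
Head loss h_f = ΔP/(ρg) = 770.6/(791·9.81) = 0.0993 m.

h_f ≈ 0.0993 m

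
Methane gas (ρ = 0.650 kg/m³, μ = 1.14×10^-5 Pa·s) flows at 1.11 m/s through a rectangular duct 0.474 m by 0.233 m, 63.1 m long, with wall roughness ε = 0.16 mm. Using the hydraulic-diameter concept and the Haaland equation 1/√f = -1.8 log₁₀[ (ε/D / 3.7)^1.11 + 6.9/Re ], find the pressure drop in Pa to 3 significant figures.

ΔP ≈ 2.16 Pa

Hydraulic diameter D_h = 4A/P = 4·(0.474·0.233)/(2·(0.474+0.233)) = 0.4418/1.414 = 0.3124 m.
Re = ρVD_h/μ = 0.65·1.11·0.3124/1.14e-05 = 1.977e+04.
ε/D_h = 0.00016/0.3124 = 0.000512; Haaland gives 1/√f = -1.8 log₁₀[5.21e-05+0.000349] = 6.114, so f = 0.02675.
ΔP = f(L/D_h)(ρV²/2) = 0.02675·63.1/0.3124·0.4004 = 2.163 Pa.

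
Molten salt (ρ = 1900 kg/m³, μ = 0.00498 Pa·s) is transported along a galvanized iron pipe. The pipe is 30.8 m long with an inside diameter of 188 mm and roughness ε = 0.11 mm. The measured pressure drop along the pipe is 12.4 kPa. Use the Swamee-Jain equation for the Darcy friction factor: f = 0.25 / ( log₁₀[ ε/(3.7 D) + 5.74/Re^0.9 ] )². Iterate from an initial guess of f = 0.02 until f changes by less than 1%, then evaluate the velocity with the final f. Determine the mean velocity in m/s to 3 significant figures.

V ≈ 2.00 m/s

Rearranging Darcy-Weisbach: V = √(2·ΔP·D/(f·L·ρ)). With ε/D = 0.00011/0.188 = 0.000585, iterate starting from f = 0.02:
  f = 0.02 → V = √(2·1.24e+04·0.188/(0.02·30.8·1900)) = 1.996 m/s; Re = ρVD/μ = 1.432e+05; f → 0.01997
Converged (Δf/f < 1%). With the final f = 0.01997: V = √(2·1.24e+04·0.188/(0.01997·30.8·1900)) = 1.997 m/s.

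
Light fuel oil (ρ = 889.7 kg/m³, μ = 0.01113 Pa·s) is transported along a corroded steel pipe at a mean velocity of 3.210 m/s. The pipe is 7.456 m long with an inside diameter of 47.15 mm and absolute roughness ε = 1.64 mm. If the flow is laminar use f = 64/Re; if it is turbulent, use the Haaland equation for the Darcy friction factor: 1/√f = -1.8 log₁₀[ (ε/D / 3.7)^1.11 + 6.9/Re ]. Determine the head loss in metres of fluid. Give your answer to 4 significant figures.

Reynolds number Re = ρVD/μ = 889.7 · 3.21 · 0.04715 / 0.0111 = 1.21e+04.
Re > 4000 → turbulent. Relative roughness ε/D = 0.00164/0.04715 = 0.0348. Haaland: 1/√f = -1.8 log₁₀[(0.0348/3.7)^1.11 + 6.9/1.21e+04] = -1.8 log₁₀[0.00563 + 0.00057] = 3.974, so f = 0.06332.
Darcy-Weisbach: ΔP = f(L/D)(ρV²/2) = 0.06332·(7.456/0.04715)·(889.7·3.21²/2) = 0.06332·158.1·4584 = 4.589e+04 Pa.
Head loss h_f = ΔP/(ρg) = 4.589e+04/(889.7·9.81) = 5.258 m.

h_f ≈ 5.258 m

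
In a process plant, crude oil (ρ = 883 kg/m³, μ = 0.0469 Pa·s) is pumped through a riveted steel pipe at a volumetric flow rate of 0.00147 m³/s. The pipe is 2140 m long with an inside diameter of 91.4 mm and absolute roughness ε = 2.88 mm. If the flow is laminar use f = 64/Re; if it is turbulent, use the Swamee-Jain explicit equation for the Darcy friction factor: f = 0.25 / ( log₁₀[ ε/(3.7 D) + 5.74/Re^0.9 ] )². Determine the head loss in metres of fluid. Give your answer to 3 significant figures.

h_f ≈ 9.94 m

Cross-sectional area A = πD²/4 = π(0.0914)²/4 = 0.006561 m²; mean velocity V = Q/A = 0.00147/0.006561 = 0.224 m/s.
Reynolds number Re = ρVD/μ = 883 · 0.224 · 0.0914 / 0.0469 = 385.5.
Re < 2300 → laminar flow, so f = 64/Re = 64/385.5 = 0.166 (the turbulent correlation is not needed).
Darcy-Weisbach: ΔP = f(L/D)(ρV²/2) = 0.166·(2140/0.0914)·(883·0.224²/2) = 0.166·2.341e+04·22.16 = 8.613e+04 Pa.
Head loss h_f = ΔP/(ρg) = 8.613e+04/(883·9.81) = 9.94 m.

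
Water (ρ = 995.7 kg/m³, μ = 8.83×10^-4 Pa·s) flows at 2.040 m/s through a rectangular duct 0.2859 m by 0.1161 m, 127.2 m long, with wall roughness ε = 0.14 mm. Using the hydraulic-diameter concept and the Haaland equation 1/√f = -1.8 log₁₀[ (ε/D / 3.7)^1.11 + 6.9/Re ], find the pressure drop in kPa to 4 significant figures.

Hydraulic diameter D_h = 4A/P = 4·(0.2859·0.1161)/(2·(0.2859+0.1161)) = 0.1328/0.804 = 0.1651 m.
Re = ρVD_h/μ = 995.7·2.04·0.1651/0.000883 = 3.799e+05.
ε/D_h = 0.00014/0.1651 = 0.000848; Haaland gives 1/√f = -1.8 log₁₀[9.11e-05+1.82e-05] = 7.13, so f = 0.01967.
ΔP = f(L/D_h)(ρV²/2) = 0.01967·127.2/0.1651·2072 = 3.139e+04 Pa.
ΔP = 31.39 kPa.

ΔP ≈ 31.39 kPa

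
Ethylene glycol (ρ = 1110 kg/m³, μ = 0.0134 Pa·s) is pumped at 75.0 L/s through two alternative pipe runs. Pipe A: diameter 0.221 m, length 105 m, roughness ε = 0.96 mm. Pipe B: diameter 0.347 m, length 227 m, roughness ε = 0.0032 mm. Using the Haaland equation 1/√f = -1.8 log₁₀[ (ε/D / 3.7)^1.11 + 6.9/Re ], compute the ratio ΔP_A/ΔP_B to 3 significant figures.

ΔP_A/ΔP_B ≈ 5.60

Pipe A: V = Q/A = 0.075/0.03836 = 1.955 m/s; Re = 3.579e+04; ε/D = 0.00434; Haaland → f = 0.03163; ΔP_A = f(L/D)(ρV²/2) = 3.188e+04 Pa.
Pipe B: V = Q/A = 0.075/0.09457 = 0.7931 m/s; Re = 2.28e+04; ε/D = 9.22e-06; Haaland → f = 0.02494; ΔP_B = f(L/D)(ρV²/2) = 5694 Pa.
ΔP_A/ΔP_B = 3.188e+04/5694 = 5.60.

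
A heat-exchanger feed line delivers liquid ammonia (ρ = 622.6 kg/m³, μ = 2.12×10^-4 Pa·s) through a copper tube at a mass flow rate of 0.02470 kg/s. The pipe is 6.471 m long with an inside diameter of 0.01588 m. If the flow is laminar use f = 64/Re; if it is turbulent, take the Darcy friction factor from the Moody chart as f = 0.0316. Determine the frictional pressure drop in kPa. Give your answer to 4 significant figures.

A = πD²/4 = π(0.01588)²/4 = 0.0001981 m²; mean velocity V = ṁ/(ρA) = 0.0247/(622.6 · 0.0001981) = 0.2003 m/s.
Reynolds number Re = ρVD/μ = 622.6 · 0.2003 · 0.01588 / 0.000212 = 9342.
Re > 4000 → turbulent; use the Moody-chart value f = 0.0316.
Darcy-Weisbach: ΔP = f(L/D)(ρV²/2) = 0.0316·(6.471/0.01588)·(622.6·0.2003²/2) = 0.0316·407.5·12.49 = 160.8 Pa.
ΔP = 160.8 Pa = 0.1608 kPa.

ΔP ≈ 0.1608 kPa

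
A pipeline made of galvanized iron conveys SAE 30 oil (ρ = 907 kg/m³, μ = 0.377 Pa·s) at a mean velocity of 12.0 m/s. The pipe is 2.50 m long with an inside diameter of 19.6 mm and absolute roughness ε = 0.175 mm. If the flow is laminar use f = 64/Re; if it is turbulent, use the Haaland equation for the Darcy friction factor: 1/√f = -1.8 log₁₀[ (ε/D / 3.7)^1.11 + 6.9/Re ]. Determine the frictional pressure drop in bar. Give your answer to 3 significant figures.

ΔP ≈ 9.42 bar

Reynolds number Re = ρVD/μ = 907 · 12 · 0.0196 / 0.377 = 565.9.
Re < 2300 → laminar flow, so f = 64/Re = 64/565.9 = 0.1131 (the turbulent correlation is not needed).
Darcy-Weisbach: ΔP = f(L/D)(ρV²/2) = 0.1131·(2.5/0.0196)·(907·12²/2) = 0.1131·127.6·6.53e+04 = 9.421e+05 Pa.
ΔP = 9.421e+05 Pa = 9.42 bar.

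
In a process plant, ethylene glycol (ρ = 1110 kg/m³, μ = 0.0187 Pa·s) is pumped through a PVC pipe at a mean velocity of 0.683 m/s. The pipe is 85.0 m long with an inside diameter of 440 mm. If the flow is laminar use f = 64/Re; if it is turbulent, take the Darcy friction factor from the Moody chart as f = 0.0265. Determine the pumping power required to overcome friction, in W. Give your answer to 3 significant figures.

Reynolds number Re = ρVD/μ = 1110 · 0.683 · 0.44 / 0.0187 = 1.784e+04.
Re > 4000 → turbulent; use the Moody-chart value f = 0.0265.
Darcy-Weisbach: ΔP = f(L/D)(ρV²/2) = 0.0265·(85/0.44)·(1110·0.683²/2) = 0.0265·193.2·258.9 = 1325 Pa.
Q = V·A = 0.683·0.1521 = 0.1039 m³/s.
Pumping power P = QΔP = 0.1039·1325 = 137.6 W = 138 W.

P ≈ 138 W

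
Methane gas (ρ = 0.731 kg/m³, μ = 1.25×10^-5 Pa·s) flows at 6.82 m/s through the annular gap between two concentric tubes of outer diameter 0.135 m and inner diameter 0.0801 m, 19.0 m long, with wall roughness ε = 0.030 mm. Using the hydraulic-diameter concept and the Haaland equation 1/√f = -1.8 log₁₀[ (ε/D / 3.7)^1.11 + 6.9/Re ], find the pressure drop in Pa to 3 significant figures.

Hydraulic diameter D_h = 4A/P = D_o - D_i = 0.135 - 0.0801 = 0.0549 m.
Re = ρVD_h/μ = 0.731·6.82·0.0549/1.25e-05 = 2.19e+04.
ε/D_h = 3e-05/0.0549 = 0.000546; Haaland gives 1/√f = -1.8 log₁₀[5.6e-05+0.000315] = 6.175, so f = 0.02623.
ΔP = f(L/D_h)(ρV²/2) = 0.02623·19/0.0549·17 = 154.3 Pa.

ΔP ≈ 154 Pa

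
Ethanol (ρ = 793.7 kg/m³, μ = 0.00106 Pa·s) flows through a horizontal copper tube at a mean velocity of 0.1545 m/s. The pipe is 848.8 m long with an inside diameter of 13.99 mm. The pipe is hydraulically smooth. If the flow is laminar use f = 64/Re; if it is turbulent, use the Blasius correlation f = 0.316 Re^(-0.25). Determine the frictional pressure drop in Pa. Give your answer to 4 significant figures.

Reynolds number Re = ρVD/μ = 793.7 · 0.1545 · 0.01399 / 0.00106 = 1618.
Re < 2300 → laminar flow, so f = 64/Re = 64/1618 = 0.03954 (the turbulent correlation is not needed).
Darcy-Weisbach: ΔP = f(L/D)(ρV²/2) = 0.03954·(848.8/0.01399)·(793.7·0.1545²/2) = 0.03954·6.067e+04·9.473 = 2.273e+04 Pa.

ΔP ≈ 22730 Pa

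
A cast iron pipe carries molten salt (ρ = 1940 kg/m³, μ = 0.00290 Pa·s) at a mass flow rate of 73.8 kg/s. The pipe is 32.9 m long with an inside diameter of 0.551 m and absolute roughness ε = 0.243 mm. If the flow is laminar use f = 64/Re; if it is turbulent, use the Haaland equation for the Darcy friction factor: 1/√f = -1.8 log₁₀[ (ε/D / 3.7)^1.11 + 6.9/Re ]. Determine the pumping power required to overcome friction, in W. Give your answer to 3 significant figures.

A = πD²/4 = π(0.551)²/4 = 0.2384 m²; mean velocity V = ṁ/(ρA) = 73.8/(1940 · 0.2384) = 0.1595 m/s.
Reynolds number Re = ρVD/μ = 1940 · 0.1595 · 0.551 / 0.0029 = 5.881e+04.
Re > 4000 → turbulent. Relative roughness ε/D = 0.000243/0.551 = 0.000441. Haaland: 1/√f = -1.8 log₁₀[(0.000441/3.7)^1.11 + 6.9/5.881e+04] = -1.8 log₁₀[4.41e-05 + 0.000117] = 6.825, so f = 0.02147.
Darcy-Weisbach: ΔP = f(L/D)(ρV²/2) = 0.02147·(32.9/0.551)·(1940·0.1595²/2) = 0.02147·59.71·24.69 = 31.64 Pa.
Q = ṁ/ρ = 73.8/1940 = 0.03804 m³/s.
Pumping power P = QΔP = 0.03804·31.64 = 1.204 W = 1.20 W.

P ≈ 1.20 W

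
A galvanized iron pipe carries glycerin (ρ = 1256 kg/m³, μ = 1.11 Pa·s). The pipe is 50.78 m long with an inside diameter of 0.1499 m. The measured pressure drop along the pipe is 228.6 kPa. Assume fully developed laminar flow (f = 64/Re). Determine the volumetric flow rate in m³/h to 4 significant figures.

For laminar flow, f = 64/Re with Re = ρVD/μ, so Darcy-Weisbach reduces to ΔP = 32μLV/D². Solving for V: V = ΔP·D²/(32μL) = 2.286e+05·(0.1499)²/(32·1.11·50.78) = 2.848 m/s.
Check: Re = ρVD/μ = 1256·2.848·0.1499/1.11 = 483 < 2300, so the laminar assumption holds.
Q = V·A = 2.848·(π/4·0.1499²) = 0.05026 m³/s = 180.9 m³/h.

Q ≈ 180.9 m³/h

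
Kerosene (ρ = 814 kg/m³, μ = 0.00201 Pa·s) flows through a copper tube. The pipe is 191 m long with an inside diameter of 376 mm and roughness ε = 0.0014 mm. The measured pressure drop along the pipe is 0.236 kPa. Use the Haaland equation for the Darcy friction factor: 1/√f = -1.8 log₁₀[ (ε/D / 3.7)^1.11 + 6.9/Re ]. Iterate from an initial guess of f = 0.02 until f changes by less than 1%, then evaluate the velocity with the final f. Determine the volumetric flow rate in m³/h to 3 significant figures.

Q ≈ 89.8 m³/h

Rearranging Darcy-Weisbach: V = √(2·ΔP·D/(f·L·ρ)). With ε/D = 1.4e-06/0.376 = 3.72e-06, iterate starting from f = 0.02:
  f = 0.02 → V = √(2·236·0.376/(0.02·191·814)) = 0.2389 m/s; Re = ρVD/μ = 3.638e+04; f → 0.02229
  f = 0.02229 → V = 0.2263 m/s; Re = 3.446e+04; f → 0.02257
  f = 0.02257 → V = 0.2249 m/s; Re = 3.424e+04; f → 0.0226
Converged (Δf/f < 1%). With the final f = 0.0226: V = √(2·236·0.376/(0.0226·191·814)) = 0.2247 m/s.
Q = V·A = 0.2247·(π/4·0.376²) = 0.02495 m³/s = 89.8 m³/h.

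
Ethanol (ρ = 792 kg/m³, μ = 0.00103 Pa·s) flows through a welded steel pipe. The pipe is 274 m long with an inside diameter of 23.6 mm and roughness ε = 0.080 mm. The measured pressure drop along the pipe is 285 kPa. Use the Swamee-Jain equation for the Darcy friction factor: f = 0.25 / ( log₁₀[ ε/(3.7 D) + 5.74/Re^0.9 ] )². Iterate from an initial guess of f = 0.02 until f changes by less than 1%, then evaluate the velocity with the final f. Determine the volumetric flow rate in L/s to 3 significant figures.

Rearranging Darcy-Weisbach: V = √(2·ΔP·D/(f·L·ρ)). With ε/D = 8e-05/0.0236 = 0.00339, iterate starting from f = 0.02:
  f = 0.02 → V = √(2·2.85e+05·0.0236/(0.02·274·792)) = 1.761 m/s; Re = ρVD/μ = 3.195e+04; f → 0.03085
  f = 0.03085 → V = 1.418 m/s; Re = 2.572e+04; f → 0.03156
  f = 0.03156 → V = 1.402 m/s; Re = 2.543e+04; f → 0.0316
Converged (Δf/f < 1%). With the final f = 0.0316: V = √(2·2.85e+05·0.0236/(0.0316·274·792)) = 1.401 m/s.
Q = V·A = 1.401·(π/4·0.0236²) = 0.0006127 m³/s = 0.613 L/s.

Q ≈ 0.613 L/s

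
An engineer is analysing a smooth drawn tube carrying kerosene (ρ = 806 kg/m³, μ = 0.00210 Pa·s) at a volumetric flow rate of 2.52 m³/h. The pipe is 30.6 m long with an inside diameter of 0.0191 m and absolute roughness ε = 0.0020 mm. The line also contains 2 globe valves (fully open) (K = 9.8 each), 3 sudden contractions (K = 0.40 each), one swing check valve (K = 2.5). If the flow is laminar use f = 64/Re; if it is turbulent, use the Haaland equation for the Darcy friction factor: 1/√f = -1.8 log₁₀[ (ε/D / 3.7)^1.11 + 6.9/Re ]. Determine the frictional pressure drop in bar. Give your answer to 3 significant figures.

ΔP ≈ 1.59 bar

Q = 2.52 m³/h = 2.52/3600 = 0.0007 m³/s.
Cross-sectional area A = πD²/4 = π(0.0191)²/4 = 0.0002865 m²; mean velocity V = Q/A = 0.0007/0.0002865 = 2.443 m/s.
Reynolds number Re = ρVD/μ = 806 · 2.443 · 0.0191 / 0.0021 = 1.791e+04.
Re > 4000 → turbulent. Relative roughness ε/D = 2e-06/0.0191 = 0.000105. Haaland: 1/√f = -1.8 log₁₀[(0.000105/3.7)^1.11 + 6.9/1.791e+04] = -1.8 log₁₀[8.94e-06 + 0.000385] = 6.128, so f = 0.02663.
Total minor-loss coefficient ΣK = 2·9.8 + 3·0.4 + 1·2.5 = 23.3.
ΔP = [f·L/D + ΣK]·(ρV²/2) = [0.02663·30.6/0.0191 + 23.3]·(806·2.443²/2) = [42.67 + 23.3]·2405 = 1.587e+05 Pa.
ΔP = 1.587e+05 Pa = 1.59 bar.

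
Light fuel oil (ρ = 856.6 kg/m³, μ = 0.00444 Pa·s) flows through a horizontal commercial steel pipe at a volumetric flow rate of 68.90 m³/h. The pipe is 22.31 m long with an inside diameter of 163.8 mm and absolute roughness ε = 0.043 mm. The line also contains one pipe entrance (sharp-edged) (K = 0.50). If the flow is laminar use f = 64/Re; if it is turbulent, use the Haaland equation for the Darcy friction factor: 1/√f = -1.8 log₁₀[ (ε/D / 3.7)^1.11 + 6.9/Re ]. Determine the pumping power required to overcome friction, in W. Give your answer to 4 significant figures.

P ≈ 25.60 W

Q = 68.90 m³/h = 68.90/3600 = 0.01914 m³/s.
Cross-sectional area A = πD²/4 = π(0.1638)²/4 = 0.02107 m²; mean velocity V = Q/A = 0.01914/0.02107 = 0.9082 m/s.
Reynolds number Re = ρVD/μ = 856.6 · 0.9082 · 0.1638 / 0.00444 = 2.87e+04.
Re > 4000 → turbulent. Relative roughness ε/D = 4.3e-05/0.1638 = 0.000263. Haaland: 1/√f = -1.8 log₁₀[(0.000263/3.7)^1.11 + 6.9/2.87e+04] = -1.8 log₁₀[2.48e-05 + 0.00024] = 6.438, so f = 0.02413.
Total minor-loss coefficient ΣK = 1·0.5 = 0.5.
ΔP = [f·L/D + ΣK]·(ρV²/2) = [0.02413·22.31/0.1638 + 0.5]·(856.6·0.9082²/2) = [3.287 + 0.5]·353.3 = 1338 Pa.
Pumping power P = QΔP = 0.01914·1338 = 25.604 W = 25.60 W.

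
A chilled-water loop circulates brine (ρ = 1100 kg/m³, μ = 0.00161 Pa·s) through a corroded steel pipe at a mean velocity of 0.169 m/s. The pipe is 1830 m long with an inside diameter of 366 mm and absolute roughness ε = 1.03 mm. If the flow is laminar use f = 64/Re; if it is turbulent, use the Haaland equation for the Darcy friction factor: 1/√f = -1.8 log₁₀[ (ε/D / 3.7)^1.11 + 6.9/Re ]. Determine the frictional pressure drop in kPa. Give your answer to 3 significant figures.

Reynolds number Re = ρVD/μ = 1100 · 0.169 · 0.366 / 0.00161 = 4.226e+04.
Re > 4000 → turbulent. Relative roughness ε/D = 0.00103/0.366 = 0.00281. Haaland: 1/√f = -1.8 log₁₀[(0.00281/3.7)^1.11 + 6.9/4.226e+04] = -1.8 log₁₀[0.000345 + 0.000163] = 5.929, so f = 0.02845.
Darcy-Weisbach: ΔP = f(L/D)(ρV²/2) = 0.02845·(1830/0.366)·(1100·0.169²/2) = 0.02845·5000·15.71 = 2235 Pa.
ΔP = 2235 Pa = 2.23 kPa.

ΔP ≈ 2.23 kPa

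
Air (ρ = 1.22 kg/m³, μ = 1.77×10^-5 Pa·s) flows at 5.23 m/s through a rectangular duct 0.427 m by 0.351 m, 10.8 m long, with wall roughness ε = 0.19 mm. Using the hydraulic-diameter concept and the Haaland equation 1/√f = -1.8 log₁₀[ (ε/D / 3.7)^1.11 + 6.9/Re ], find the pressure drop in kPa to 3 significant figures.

Hydraulic diameter D_h = 4A/P = 4·(0.427·0.351)/(2·(0.427+0.351)) = 0.5995/1.556 = 0.3853 m.
Re = ρVD_h/μ = 1.22·5.23·0.3853/1.77e-05 = 1.389e+05.
ε/D_h = 0.00019/0.3853 = 0.000493; Haaland gives 1/√f = -1.8 log₁₀[4.99e-05+4.97e-05] = 7.203, so f = 0.01927.
ΔP = f(L/D_h)(ρV²/2) = 0.01927·10.8/0.3853·16.69 = 9.015 Pa.
ΔP = 0.00901 kPa.

ΔP ≈ 0.00901 kPa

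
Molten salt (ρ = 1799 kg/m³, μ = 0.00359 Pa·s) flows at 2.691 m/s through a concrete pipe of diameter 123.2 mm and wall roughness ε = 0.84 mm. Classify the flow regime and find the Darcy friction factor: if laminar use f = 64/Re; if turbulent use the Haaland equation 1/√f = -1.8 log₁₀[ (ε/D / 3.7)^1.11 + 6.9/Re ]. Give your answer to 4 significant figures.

Re = ρVD/μ = 1799·2.691·0.1232/0.00359 = 1.661e+05.
Re > 4000 → turbulent. ε/D = 0.00084/0.1232 = 0.00682; Haaland: 1/√f = -1.8 log₁₀[0.000922 + 4.15e-05] = 5.429, so f = 0.03393.

f ≈ 0.03393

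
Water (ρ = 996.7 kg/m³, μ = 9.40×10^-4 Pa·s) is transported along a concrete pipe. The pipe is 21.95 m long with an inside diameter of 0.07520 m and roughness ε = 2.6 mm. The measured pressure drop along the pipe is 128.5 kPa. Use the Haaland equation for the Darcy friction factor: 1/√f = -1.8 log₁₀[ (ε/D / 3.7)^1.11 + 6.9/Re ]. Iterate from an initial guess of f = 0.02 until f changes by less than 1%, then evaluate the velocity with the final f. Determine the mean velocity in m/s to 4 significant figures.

V ≈ 3.808 m/s

Rearranging Darcy-Weisbach: V = √(2·ΔP·D/(f·L·ρ)). With ε/D = 0.0026/0.0752 = 0.0346, iterate starting from f = 0.02:
  f = 0.02 → V = √(2·1.285e+05·0.0752/(0.02·21.95·996.7)) = 6.646 m/s; Re = ρVD/μ = 5.299e+05; f → 0.06088
  f = 0.06088 → V = 3.809 m/s; Re = 3.037e+05; f → 0.06092
Converged (Δf/f < 1%). With the final f = 0.06092: V = √(2·1.285e+05·0.0752/(0.06092·21.95·996.7)) = 3.808 m/s.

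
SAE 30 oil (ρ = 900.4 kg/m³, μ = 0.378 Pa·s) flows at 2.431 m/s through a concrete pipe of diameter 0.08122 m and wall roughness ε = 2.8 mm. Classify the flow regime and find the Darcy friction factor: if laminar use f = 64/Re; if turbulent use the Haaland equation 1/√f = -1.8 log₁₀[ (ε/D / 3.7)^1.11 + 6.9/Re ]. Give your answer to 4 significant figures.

f ≈ 0.1361

Re = ρVD/μ = 900.4·2.431·0.08122/0.378 = 470.3.
Re < 2300 → laminar, so f = 64/Re = 0.1361 (roughness is irrelevant in laminar flow).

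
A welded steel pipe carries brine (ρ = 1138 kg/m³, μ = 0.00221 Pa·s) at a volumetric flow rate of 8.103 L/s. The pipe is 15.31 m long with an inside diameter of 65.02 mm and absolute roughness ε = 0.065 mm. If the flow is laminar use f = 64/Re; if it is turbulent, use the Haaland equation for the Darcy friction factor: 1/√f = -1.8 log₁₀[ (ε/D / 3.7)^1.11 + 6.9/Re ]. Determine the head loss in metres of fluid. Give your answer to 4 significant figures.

Q = 8.103 L/s = 8.103/1000 = 0.008103 m³/s.
Cross-sectional area A = πD²/4 = π(0.06502)²/4 = 0.00332 m²; mean velocity V = Q/A = 0.008103/0.00332 = 2.44 m/s.
Reynolds number Re = ρVD/μ = 1138 · 2.44 · 0.06502 / 0.00221 = 8.171e+04.
Re > 4000 → turbulent. Relative roughness ε/D = 6.5e-05/0.06502 = 0.001. Haaland: 1/√f = -1.8 log₁₀[(0.001/3.7)^1.11 + 6.9/8.171e+04] = -1.8 log₁₀[0.000109 + 8.44e-05] = 6.682, so f = 0.02239.
Darcy-Weisbach: ΔP = f(L/D)(ρV²/2) = 0.02239·(15.31/0.06502)·(1138·2.44²/2) = 0.02239·235.5·3389 = 1.787e+04 Pa.
Head loss h_f = ΔP/(ρg) = 1.787e+04/(1138·9.81) = 1.601 m.

h_f ≈ 1.601 m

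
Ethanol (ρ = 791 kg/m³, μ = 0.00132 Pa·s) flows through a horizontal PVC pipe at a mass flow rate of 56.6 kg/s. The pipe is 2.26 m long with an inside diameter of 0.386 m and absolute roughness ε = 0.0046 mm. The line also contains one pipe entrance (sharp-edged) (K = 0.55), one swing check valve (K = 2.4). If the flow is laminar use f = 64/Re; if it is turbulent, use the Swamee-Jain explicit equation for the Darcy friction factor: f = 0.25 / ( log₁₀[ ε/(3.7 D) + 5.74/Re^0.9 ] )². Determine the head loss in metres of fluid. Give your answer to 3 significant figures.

A = πD²/4 = π(0.386)²/4 = 0.117 m²; mean velocity V = ṁ/(ρA) = 56.6/(791 · 0.117) = 0.6115 m/s.
Reynolds number Re = ρVD/μ = 791 · 0.6115 · 0.386 / 0.00132 = 1.414e+05.
Re > 4000 → turbulent. Relative roughness ε/D = 4.6e-06/0.386 = 1.19e-05. Swamee-Jain: f = 0.25/(log₁₀[1.19e-05/3.7 + 5.74/1.414e+05^0.9])² = 0.25/(log₁₀[3.22e-06 + 0.000133])² = 0.25/(-3.866)² = 0.01673.
Total minor-loss coefficient ΣK = 1·0.55 + 1·2.4 = 2.95.
ΔP = [f·L/D + ΣK]·(ρV²/2) = [0.01673·2.26/0.386 + 2.95]·(791·0.6115²/2) = [0.09793 + 2.95]·147.9 = 450.7 Pa.
Head loss h_f = ΔP/(ρg) = 450.7/(791·9.81) = 0.0581 m.

h_f ≈ 0.0581 m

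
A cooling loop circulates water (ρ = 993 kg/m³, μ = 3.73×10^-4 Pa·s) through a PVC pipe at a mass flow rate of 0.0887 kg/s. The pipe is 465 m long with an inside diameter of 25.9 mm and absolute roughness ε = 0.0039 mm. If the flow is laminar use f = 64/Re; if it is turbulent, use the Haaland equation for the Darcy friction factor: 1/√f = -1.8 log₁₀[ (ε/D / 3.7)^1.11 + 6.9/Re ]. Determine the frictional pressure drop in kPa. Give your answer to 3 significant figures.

A = πD²/4 = π(0.0259)²/4 = 0.0005269 m²; mean velocity V = ṁ/(ρA) = 0.0887/(993 · 0.0005269) = 0.1695 m/s.
Reynolds number Re = ρVD/μ = 993 · 0.1695 · 0.0259 / 0.000373 = 1.169e+04.
Re > 4000 → turbulent. Relative roughness ε/D = 3.9e-06/0.0259 = 0.000151. Haaland: 1/√f = -1.8 log₁₀[(0.000151/3.7)^1.11 + 6.9/1.169e+04] = -1.8 log₁₀[1.34e-05 + 0.00059] = 5.795, so f = 0.02978.
Darcy-Weisbach: ΔP = f(L/D)(ρV²/2) = 0.02978·(465/0.0259)·(993·0.1695²/2) = 0.02978·1.795e+04·14.27 = 7631 Pa.
ΔP = 7631 Pa = 7.63 kPa.

ΔP ≈ 7.63 kPa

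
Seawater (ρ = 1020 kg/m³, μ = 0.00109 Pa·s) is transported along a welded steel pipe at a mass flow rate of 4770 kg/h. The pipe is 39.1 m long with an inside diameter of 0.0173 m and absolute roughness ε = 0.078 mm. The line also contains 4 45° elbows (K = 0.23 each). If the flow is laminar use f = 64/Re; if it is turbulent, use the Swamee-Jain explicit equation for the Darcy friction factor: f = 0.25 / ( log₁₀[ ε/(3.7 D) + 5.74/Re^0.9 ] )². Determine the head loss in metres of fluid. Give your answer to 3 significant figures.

ṁ = 4770 kg/h = 4770/3600 = 1.325 kg/s.
A = πD²/4 = π(0.0173)²/4 = 0.0002351 m²; mean velocity V = ṁ/(ρA) = 1.325/(1020 · 0.0002351) = 5.526 m/s.
Reynolds number Re = ρVD/μ = 1020 · 5.526 · 0.0173 / 0.00109 = 8.947e+04.
Re > 4000 → turbulent. Relative roughness ε/D = 7.8e-05/0.0173 = 0.00451. Swamee-Jain: f = 0.25/(log₁₀[0.00451/3.7 + 5.74/8.947e+04^0.9])² = 0.25/(log₁₀[0.00122 + 0.000201])² = 0.25/(-2.848)² = 0.03082.
Total minor-loss coefficient ΣK = 4·0.23 = 0.92.
ΔP = [f·L/D + ΣK]·(ρV²/2) = [0.03082·39.1/0.0173 + 0.92]·(1020·5.526²/2) = [69.66 + 0.92]·1.558e+04 = 1.099e+06 Pa.
Head loss h_f = ΔP/(ρg) = 1.099e+06/(1020·9.81) = 110 m.

h_f ≈ 110 m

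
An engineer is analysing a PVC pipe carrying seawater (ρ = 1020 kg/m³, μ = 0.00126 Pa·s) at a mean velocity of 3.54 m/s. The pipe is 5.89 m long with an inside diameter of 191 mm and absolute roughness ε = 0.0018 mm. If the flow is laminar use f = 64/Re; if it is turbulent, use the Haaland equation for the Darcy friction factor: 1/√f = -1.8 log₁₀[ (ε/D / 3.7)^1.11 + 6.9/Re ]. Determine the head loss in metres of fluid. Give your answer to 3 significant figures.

Reynolds number Re = ρVD/μ = 1020 · 3.54 · 0.191 / 0.00126 = 5.474e+05.
Re > 4000 → turbulent. Relative roughness ε/D = 1.8e-06/0.191 = 9.42e-06. Haaland: 1/√f = -1.8 log₁₀[(9.42e-06/3.7)^1.11 + 6.9/5.474e+05] = -1.8 log₁₀[6.18e-07 + 1.26e-05] = 8.782, so f = 0.01297.
Darcy-Weisbach: ΔP = f(L/D)(ρV²/2) = 0.01297·(5.89/0.191)·(1020·3.54²/2) = 0.01297·30.84·6391 = 2556 Pa.
Head loss h_f = ΔP/(ρg) = 2556/(1020·9.81) = 0.255 m.

h_f ≈ 0.255 m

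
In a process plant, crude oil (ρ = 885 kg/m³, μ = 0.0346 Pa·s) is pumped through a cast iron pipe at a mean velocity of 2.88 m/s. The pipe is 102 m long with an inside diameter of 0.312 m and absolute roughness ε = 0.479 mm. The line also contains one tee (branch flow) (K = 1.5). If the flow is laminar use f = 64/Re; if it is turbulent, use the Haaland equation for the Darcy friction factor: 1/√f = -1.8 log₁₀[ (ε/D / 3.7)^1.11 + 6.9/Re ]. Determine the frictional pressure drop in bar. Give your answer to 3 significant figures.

ΔP ≈ 0.391 bar

Reynolds number Re = ρVD/μ = 885 · 2.88 · 0.312 / 0.0346 = 2.298e+04.
Re > 4000 → turbulent. Relative roughness ε/D = 0.000479/0.312 = 0.00154. Haaland: 1/√f = -1.8 log₁₀[(0.00154/3.7)^1.11 + 6.9/2.298e+04] = -1.8 log₁₀[0.000176 + 0.0003] = 5.98, so f = 0.02797.
Total minor-loss coefficient ΣK = 1·1.5 = 1.5.
ΔP = [f·L/D + ΣK]·(ρV²/2) = [0.02797·102/0.312 + 1.5]·(885·2.88²/2) = [9.143 + 1.5]·3670 = 3.906e+04 Pa.
ΔP = 3.906e+04 Pa = 0.391 bar.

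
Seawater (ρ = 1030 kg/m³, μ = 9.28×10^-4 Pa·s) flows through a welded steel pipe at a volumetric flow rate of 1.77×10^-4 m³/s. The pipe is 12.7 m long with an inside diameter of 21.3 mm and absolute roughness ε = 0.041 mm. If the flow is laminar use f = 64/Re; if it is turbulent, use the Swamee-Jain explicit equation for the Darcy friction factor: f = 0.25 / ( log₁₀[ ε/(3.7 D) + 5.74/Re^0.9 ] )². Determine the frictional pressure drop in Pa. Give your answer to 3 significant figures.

ΔP ≈ 2500 Pa

Cross-sectional area A = πD²/4 = π(0.0213)²/4 = 0.0003563 m²; mean velocity V = Q/A = 0.000177/0.0003563 = 0.4967 m/s.
Reynolds number Re = ρVD/μ = 1030 · 0.4967 · 0.0213 / 0.000928 = 1.174e+04.
Re > 4000 → turbulent. Relative roughness ε/D = 4.1e-05/0.0213 = 0.00192. Swamee-Jain: f = 0.25/(log₁₀[0.00192/3.7 + 5.74/1.174e+04^0.9])² = 0.25/(log₁₀[0.00052 + 0.00125])² = 0.25/(-2.753)² = 0.033.
Darcy-Weisbach: ΔP = f(L/D)(ρV²/2) = 0.033·(12.7/0.0213)·(1030·0.4967²/2) = 0.033·596.2·127.1 = 2500 Pa.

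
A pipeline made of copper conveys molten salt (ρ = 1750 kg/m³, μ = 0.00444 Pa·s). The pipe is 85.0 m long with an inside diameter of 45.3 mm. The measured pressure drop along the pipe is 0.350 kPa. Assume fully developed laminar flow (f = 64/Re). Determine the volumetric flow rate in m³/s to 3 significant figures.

Q ≈ 9.59×10^-5 m³/s

For laminar flow, f = 64/Re with Re = ρVD/μ, so Darcy-Weisbach reduces to ΔP = 32μLV/D². Solving for V: V = ΔP·D²/(32μL) = 350·(0.0453)²/(32·0.00444·85) = 0.05947 m/s.
Check: Re = ρVD/μ = 1750·0.05947·0.0453/0.00444 = 1062 < 2300, so the laminar assumption holds.
Q = V·A = 0.05947·(π/4·0.0453²) = 9.585e-05 m³/s = 9.59×10^-5 m³/s.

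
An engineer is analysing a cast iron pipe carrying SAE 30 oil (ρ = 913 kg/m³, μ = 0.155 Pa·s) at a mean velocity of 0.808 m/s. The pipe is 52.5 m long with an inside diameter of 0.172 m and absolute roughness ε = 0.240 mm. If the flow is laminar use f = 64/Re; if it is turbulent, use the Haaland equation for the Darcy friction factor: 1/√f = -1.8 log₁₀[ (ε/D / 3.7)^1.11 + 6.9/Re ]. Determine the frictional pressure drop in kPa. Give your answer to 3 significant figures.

Reynolds number Re = ρVD/μ = 913 · 0.808 · 0.172 / 0.155 = 818.6.
Re < 2300 → laminar flow, so f = 64/Re = 64/818.6 = 0.07818 (the turbulent correlation is not needed).
Darcy-Weisbach: ΔP = f(L/D)(ρV²/2) = 0.07818·(52.5/0.172)·(913·0.808²/2) = 0.07818·305.2·298 = 7112 Pa.
ΔP = 7112 Pa = 7.11 kPa.

ΔP ≈ 7.11 kPa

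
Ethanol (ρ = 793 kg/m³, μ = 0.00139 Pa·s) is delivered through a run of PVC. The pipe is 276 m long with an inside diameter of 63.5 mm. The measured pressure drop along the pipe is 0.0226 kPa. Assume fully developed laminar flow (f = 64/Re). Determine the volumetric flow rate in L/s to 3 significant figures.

Q ≈ 0.0235 L/s

For laminar flow, f = 64/Re with Re = ρVD/μ, so Darcy-Weisbach reduces to ΔP = 32μLV/D². Solving for V: V = ΔP·D²/(32μL) = 22.6·(0.0635)²/(32·0.00139·276) = 0.007423 m/s.
Check: Re = ρVD/μ = 793·0.007423·0.0635/0.00139 = 268.9 < 2300, so the laminar assumption holds.
Q = V·A = 0.007423·(π/4·0.0635²) = 2.351e-05 m³/s = 0.0235 L/s.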